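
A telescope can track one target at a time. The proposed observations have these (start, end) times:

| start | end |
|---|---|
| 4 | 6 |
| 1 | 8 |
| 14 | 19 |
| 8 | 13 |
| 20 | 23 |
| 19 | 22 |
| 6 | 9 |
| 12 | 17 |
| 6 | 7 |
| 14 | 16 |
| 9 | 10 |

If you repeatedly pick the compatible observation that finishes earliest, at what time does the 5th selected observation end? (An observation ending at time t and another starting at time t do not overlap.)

Sorted by end: (4,6)  (6,7)  (1,8)  (6,9)  (9,10)  (8,13)  (14,16)  (12,17)  (14,19)  (19,22)  (20,23)
take (4,6); take (6,7); skip (1,8); skip (6,9); take (9,10); take (14,16); skip (14,19); take (19,22).
Selected: (4,6) (6,7) (9,10) (14,16) (19,22)

22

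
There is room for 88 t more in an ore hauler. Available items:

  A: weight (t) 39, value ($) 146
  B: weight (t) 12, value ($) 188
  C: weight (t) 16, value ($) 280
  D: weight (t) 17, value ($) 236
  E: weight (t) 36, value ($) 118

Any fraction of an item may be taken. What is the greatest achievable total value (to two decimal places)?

Ratios (sorted): C 17.50, B 15.67, D 13.88, A 3.74, E 3.28
take C (16 @ 280); take B (12 @ 188); take D (17 @ 236); take A (39 @ 146); take 4/36 of E → 13.11. Capacity used 88/88.
Total value = 863.11

863.11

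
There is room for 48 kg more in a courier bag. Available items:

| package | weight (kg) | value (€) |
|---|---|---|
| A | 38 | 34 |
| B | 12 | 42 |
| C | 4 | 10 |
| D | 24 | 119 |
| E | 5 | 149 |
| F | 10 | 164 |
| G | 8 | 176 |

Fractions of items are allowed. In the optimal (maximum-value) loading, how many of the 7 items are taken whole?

4

Order: E (149/5=29.80) > G (176/8=22.00) > F (164/10=16.40) > D (119/24=4.96) > B (42/12=3.50) > C (10/4=2.50) > A (34/38=0.89)
Fill: take E (5 @ 149) → take G (8 @ 176) → take F (10 @ 164) → take D (24 @ 119) → take 1/12 of B → 3.50; 48/48 used.
4 item(s) taken whole; one partial (take 1/12 of B).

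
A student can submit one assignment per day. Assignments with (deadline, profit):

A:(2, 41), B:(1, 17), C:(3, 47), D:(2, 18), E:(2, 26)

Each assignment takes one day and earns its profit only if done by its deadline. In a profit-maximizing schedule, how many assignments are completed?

3

Profit order: C=47 A=41 E=26 D=18 B=17
Assign: C→slot 3, A→slot 2, E→slot 1, D skipped, B skipped.
Slots: [1:E] [2:A] [3:C]
3 of 5 scheduled.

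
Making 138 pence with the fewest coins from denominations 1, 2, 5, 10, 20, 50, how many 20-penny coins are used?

138 = 2×50 + 1×20 + 1×10 + 1×5 + 1×2 + 1×1
Count of 20: 1

1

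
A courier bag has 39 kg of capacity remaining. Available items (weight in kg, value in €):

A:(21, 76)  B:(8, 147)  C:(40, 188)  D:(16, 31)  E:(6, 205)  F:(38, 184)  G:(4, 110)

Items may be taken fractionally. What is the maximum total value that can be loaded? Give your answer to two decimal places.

Ratios (sorted): E 34.17, G 27.50, B 18.38, F 4.84, C 4.70, A 3.62, D 1.94
take E (6 @ 205); take G (4 @ 110); take B (8 @ 147); take 21/38 of F → 101.68. Capacity used 39/39.
Total value = 563.68

563.68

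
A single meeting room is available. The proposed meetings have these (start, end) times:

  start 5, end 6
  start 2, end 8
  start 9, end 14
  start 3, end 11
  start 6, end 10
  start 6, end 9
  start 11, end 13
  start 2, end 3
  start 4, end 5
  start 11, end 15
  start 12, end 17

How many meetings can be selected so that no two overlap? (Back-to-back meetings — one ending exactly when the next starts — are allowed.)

5

Greedy by earliest finish: after sorting by end time, pick each interval compatible with the last pick.
Sorted by end: (2,3)  (4,5)  (5,6)  (2,8)  (6,9)  (6,10)  (3,11)  (11,13)  (9,14)  (11,15)  (12,17)
take (2,3); take (4,5); take (5,6); take (6,9); skip (6,10); take (11,13); skip (12,17).
Selected 5 meetings.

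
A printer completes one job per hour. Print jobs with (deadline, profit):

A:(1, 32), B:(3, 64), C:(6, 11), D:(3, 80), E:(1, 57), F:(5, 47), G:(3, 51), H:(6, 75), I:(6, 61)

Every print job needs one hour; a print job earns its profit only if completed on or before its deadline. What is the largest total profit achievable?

384

By profit: D(d3,80), H(d6,75), B(d3,64), I(d6,61), E(d1,57), G(d3,51), F(d5,47), A(d1,32), C(d6,11)
D→slot 3; H→slot 6; B→slot 2; I→slot 5; E→slot 1; G skipped; F→slot 4; A skipped; C skipped.
Profit = 57 + 64 + 80 + 47 + 61 + 75 = 384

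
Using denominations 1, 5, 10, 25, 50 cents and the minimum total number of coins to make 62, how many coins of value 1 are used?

Greedy: take as many of the largest coin as possible, then repeat with the remainder.
62 − 1×50→12 − 1×10→2 − 2×1→0
Count of 1: 2

2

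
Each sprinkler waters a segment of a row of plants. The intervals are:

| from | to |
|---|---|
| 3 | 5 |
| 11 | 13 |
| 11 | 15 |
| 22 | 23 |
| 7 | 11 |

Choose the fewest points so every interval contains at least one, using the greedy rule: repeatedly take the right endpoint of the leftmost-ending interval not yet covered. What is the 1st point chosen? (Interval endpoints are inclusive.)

5

Sort by right endpoint; whenever an interval is uncovered, place a point at its right end.
Sorted: [3,5] [7,11] [11,13] [11,15] [22,23]
{[3,5]} hit by 5; {[7,11],[11,13],[11,15]} hit by 11; {[22,23]} hit by 23.
Points: 5, 11, 23 (3 total).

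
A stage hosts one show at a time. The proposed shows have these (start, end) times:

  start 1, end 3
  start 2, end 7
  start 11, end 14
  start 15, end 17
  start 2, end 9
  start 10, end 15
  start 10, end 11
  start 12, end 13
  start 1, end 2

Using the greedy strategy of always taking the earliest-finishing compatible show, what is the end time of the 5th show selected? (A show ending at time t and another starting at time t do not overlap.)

Sorted by end: (1,2)  (1,3)  (2,7)  (2,9)  (10,11)  (12,13)  (11,14)  (10,15)  (15,17)
take (1,2); take (2,7); take (10,11); take (12,13); skip (11,14); take (15,17).
Selected: (1,2) (2,7) (10,11) (12,13) (15,17)

17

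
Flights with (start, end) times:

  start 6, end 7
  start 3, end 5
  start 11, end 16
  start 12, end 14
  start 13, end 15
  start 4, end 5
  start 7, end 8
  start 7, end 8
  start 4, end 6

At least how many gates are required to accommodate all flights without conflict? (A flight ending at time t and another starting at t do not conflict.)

3

Events (time:±→running): 3:+→1 4:+→2 4:+→3 … peak 3.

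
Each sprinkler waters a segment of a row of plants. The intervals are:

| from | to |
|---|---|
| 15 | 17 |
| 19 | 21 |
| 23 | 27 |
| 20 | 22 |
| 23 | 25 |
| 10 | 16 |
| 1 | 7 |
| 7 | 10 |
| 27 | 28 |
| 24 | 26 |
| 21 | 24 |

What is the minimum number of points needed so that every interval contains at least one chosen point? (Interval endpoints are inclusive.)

5

Sorted: [1,7] [7,10] [10,16] [15,17] [19,21] [20,22] [21,24] [23,25] [24,26] [23,27] [27,28]
{[1,7],[7,10]} hit by 7; {[10,16],[15,17]} hit by 16; {[19,21],[20,22],[21,24]} hit by 21; {[23,25],[24,26],[23,27]} hit by 25; {[27,28]} hit by 28.
Points: 7, 16, 21, 25, 28 (5 total).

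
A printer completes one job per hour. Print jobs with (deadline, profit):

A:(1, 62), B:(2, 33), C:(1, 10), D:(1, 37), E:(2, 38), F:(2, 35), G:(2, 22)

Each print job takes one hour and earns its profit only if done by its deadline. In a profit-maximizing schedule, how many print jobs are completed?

Take jobs in profit order; each goes to the latest open slot no later than its deadline.
Profit order: A=62 E=38 D=37 F=35 B=33 G=22 C=10
Assign: A→slot 1, E→slot 2, D skipped, F skipped, B skipped, G skipped, C skipped.
Slots: [1:A] [2:E]
2 of 7 scheduled.

2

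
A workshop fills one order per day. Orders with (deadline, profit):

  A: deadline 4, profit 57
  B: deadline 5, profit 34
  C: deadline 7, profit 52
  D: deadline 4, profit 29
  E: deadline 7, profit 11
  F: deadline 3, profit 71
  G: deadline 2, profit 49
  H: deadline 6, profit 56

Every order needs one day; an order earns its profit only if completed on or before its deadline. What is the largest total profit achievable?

348

Profit order: F=71 A=57 H=56 C=52 G=49 B=34 D=29 E=11
Assign: F→slot 3, A→slot 4, H→slot 6, C→slot 7, G→slot 2, B→slot 5, D→slot 1, E skipped.
Slots: [1:D] [2:G] [3:F] [4:A] [5:B] [6:H] [7:C]
Profit = 29 + 49 + 71 + 57 + 34 + 56 + 52 = 348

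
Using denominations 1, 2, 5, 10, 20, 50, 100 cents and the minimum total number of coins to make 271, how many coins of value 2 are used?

Use the largest denomination that fits, subtract, and repeat.
271 − 2×100→71 − 1×50→21 − 1×20→1 − 1×1→0
Count of 2: 0

0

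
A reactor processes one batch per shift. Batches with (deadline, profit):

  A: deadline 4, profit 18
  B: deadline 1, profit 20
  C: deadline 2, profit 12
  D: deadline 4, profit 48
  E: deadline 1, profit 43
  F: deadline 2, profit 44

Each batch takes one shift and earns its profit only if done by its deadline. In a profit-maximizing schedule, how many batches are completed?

By profit: D(d4,48), F(d2,44), E(d1,43), B(d1,20), A(d4,18), C(d2,12)
D→slot 4; F→slot 2; E→slot 1; B skipped; A→slot 3; C skipped.
4 of 6 scheduled.

4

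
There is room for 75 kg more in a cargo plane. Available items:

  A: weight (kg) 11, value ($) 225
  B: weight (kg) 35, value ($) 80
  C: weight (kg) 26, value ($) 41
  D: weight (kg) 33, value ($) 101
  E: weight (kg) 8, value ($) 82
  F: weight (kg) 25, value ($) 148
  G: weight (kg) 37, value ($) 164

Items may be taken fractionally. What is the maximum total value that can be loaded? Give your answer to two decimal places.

592.41

Greedy by value/weight ratio, highest first.
Order: A (225/11=20.45) > E (82/8=10.25) > F (148/25=5.92) > G (164/37=4.43) > D (101/33=3.06) > B (80/35=2.29) > C (41/26=1.58)
Fill: take A (11 @ 225) → take E (8 @ 82) → take F (25 @ 148) → take 31/37 of G → 137.41; 75/75 used.
Total value = 592.41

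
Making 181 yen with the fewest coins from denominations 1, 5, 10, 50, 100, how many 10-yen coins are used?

3

Use the largest denomination that fits, subtract, and repeat.
181 = 1×100 + 1×50 + 3×10 + 1×1
Count of 10: 3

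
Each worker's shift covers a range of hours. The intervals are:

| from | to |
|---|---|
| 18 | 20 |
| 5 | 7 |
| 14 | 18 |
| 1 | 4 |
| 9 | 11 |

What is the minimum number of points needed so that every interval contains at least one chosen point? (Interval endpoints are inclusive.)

4

Sort by right endpoint; whenever an interval is uncovered, place a point at its right end.
Sorted: [1,4] [5,7] [9,11] [14,18] [18,20]
{[1,4]} hit by 4; {[5,7]} hit by 7; {[9,11]} hit by 11; {[14,18],[18,20]} hit by 18.
Points: 4, 7, 11, 18 (4 total).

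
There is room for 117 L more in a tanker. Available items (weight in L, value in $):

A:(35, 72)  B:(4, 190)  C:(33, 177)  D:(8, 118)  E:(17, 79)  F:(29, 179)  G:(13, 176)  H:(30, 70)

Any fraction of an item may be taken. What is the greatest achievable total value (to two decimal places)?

949.33

Order: B (190/4=47.50) > D (118/8=14.75) > G (176/13=13.54) > F (179/29=6.17) > C (177/33=5.36) > E (79/17=4.65) > H (70/30=2.33) > A (72/35=2.06)
Fill: take B (4 @ 190) → take D (8 @ 118) → take G (13 @ 176) → take F (29 @ 179) → take C (33 @ 177) → take E (17 @ 79) → take 13/30 of H → 30.33; 117/117 used.
Total value = 949.33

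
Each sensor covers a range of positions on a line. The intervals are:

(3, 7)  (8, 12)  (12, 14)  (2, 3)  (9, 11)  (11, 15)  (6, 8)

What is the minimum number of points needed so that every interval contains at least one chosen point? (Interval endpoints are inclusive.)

4

Sort by right endpoint; whenever an interval is uncovered, place a point at its right end.
Sorted: [2,3] [3,7] [6,8] [9,11] [8,12] [12,14] [11,15]
{[2,3],[3,7]} hit by 3; {[6,8]} hit by 8; {[9,11],[8,12]} hit by 11; {[12,14],[11,15]} hit by 14.
Points: 3, 8, 11, 14 (4 total).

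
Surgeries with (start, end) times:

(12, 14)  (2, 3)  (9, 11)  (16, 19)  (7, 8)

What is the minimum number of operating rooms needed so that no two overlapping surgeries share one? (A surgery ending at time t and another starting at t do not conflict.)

Events (time:±→running): 2:+→1 … peak 1.

1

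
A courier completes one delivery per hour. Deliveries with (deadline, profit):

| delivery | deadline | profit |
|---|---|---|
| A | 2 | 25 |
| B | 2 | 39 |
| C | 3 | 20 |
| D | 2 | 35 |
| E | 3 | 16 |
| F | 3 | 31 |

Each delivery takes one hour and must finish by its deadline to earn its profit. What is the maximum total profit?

Take jobs in profit order; each goes to the latest open slot no later than its deadline.
Profit order: B=39 D=35 F=31 A=25 C=20 E=16
Assign: B→slot 2, D→slot 1, F→slot 3, A skipped, C skipped, E skipped.
Slots: [1:D] [2:B] [3:F]
Profit = 35 + 39 + 31 = 105

105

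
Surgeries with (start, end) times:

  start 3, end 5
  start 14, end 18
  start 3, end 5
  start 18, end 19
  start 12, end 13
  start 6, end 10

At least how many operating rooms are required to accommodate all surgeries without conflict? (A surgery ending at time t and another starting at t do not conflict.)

2

Count concurrent intervals with a sweep; the peak is the room count.
Events (time:±→running): 3:+→1 3:+→2 … peak 2.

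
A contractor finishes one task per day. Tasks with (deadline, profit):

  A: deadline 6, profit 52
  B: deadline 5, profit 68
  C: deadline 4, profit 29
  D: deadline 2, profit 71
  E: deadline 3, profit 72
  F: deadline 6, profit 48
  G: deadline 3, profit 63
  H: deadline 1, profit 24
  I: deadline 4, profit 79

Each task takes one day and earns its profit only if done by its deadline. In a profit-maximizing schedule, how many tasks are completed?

Take jobs in profit order; each goes to the latest open slot no later than its deadline.
By profit: I(d4,79), E(d3,72), D(d2,71), B(d5,68), G(d3,63), A(d6,52), F(d6,48), C(d4,29), H(d1,24)
I→slot 4; E→slot 3; D→slot 2; B→slot 5; G→slot 1; A→slot 6; F skipped; C skipped; H skipped.
6 of 9 scheduled.

6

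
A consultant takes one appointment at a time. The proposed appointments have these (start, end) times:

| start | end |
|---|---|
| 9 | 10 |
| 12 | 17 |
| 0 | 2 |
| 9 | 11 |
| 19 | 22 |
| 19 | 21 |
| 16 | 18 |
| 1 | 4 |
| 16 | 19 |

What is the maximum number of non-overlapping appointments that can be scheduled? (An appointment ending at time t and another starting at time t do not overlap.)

4

Sort by end time and greedily take each interval whose start is ≥ the last chosen end.
Sorted by end: (0,2)  (1,4)  (9,10)  (9,11)  (12,17)  (16,18)  (16,19)  (19,21)  (19,22)
take (0,2); skip (1,4); take (9,10); take (12,17); skip (16,18); skip (16,19); take (19,21).
Selected 4 appointments.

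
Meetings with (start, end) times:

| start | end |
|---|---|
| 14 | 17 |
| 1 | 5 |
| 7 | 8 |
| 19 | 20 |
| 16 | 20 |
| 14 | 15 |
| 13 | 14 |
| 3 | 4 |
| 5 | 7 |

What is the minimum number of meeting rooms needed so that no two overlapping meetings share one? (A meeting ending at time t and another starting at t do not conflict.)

2

The answer is the maximum number of intervals overlapping at any instant.
starts: [1, 3, 5, 7, 13, 14, 14, 16, 19]
ends:   [4, 5, 7, 8, 14, 15, 17, 20, 20]
s1→1 s3→2  — peak 2.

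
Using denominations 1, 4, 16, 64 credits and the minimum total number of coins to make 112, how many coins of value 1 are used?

0

Greedy: take as many of the largest coin as possible, then repeat with the remainder.
112 = 1×64 + 3×16
Count of 1: 0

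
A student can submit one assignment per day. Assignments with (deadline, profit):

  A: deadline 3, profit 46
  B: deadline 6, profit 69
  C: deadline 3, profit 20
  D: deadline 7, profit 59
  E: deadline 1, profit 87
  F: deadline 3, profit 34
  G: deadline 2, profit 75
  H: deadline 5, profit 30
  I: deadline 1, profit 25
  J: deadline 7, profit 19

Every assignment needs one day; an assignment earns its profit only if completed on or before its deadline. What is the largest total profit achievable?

385

Sort by profit descending; place each in the latest free slot ≤ its deadline.
By profit: E(d1,87), G(d2,75), B(d6,69), D(d7,59), A(d3,46), F(d3,34), H(d5,30), I(d1,25), C(d3,20), J(d7,19)
E→slot 1; G→slot 2; B→slot 6; D→slot 7; A→slot 3; F skipped; H→slot 5; I skipped; C skipped; J→slot 4.
Profit = 87 + 75 + 46 + 19 + 30 + 69 + 59 = 385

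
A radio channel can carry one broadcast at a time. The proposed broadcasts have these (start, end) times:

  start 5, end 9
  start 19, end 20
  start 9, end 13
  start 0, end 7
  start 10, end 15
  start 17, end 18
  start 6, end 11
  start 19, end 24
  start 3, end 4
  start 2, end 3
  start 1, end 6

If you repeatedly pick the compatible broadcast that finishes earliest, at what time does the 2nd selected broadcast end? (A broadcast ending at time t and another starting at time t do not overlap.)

4

Sorted by end: (2,3)  (3,4)  (1,6)  (0,7)  (5,9)  (6,11)  (9,13)  (10,15)  (17,18)  (19,20)  (19,24)
take (2,3); take (3,4); take (5,9); skip (6,11); take (9,13); take (17,18); take (19,20); skip (19,24).
Selected: (2,3) (3,4) (5,9) (9,13) (17,18) (19,20)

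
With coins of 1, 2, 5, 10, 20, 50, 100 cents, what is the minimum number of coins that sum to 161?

4

Use the largest denomination that fits, subtract, and repeat.
161 = 1×100 + 1×50 + 1×10 + 1×1
Total coins = 1 + 1 + 1 + 1 = 4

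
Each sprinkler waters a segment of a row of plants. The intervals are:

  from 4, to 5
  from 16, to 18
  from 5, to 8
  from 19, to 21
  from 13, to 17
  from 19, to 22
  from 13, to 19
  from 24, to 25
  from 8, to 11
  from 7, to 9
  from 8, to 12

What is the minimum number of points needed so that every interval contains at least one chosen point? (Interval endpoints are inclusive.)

Sorted: [4,5] [5,8] [7,9] [8,11] [8,12] [13,17] [16,18] [13,19] [19,21] [19,22] [24,25]
{[4,5],[5,8]} hit by 5; {[7,9],[8,11],[8,12]} hit by 9; {[13,17],[16,18],[13,19]} hit by 17; {[19,21],[19,22]} hit by 21; {[24,25]} hit by 25.
Points: 5, 9, 17, 21, 25 (5 total).

5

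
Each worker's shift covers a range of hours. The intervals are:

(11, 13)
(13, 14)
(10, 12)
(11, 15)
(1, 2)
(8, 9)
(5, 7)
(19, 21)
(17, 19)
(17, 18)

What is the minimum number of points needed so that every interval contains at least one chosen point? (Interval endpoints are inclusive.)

7

Sort by right endpoint; whenever an interval is uncovered, place a point at its right end.
By right end: [1,2]  [5,7]  [8,9]  [10,12]  [11,13]  [13,14]  [11,15]  [17,18]  [17,19]  [19,21]
[1,2] uncovered → point at 2; [5,7] uncovered → point at 7; [8,9] uncovered → point at 9; [10,12] uncovered → point at 12; [13,14] uncovered → point at 14; [17,18] uncovered → point at 18; [19,21] uncovered → point at 21.
Points: 2, 7, 9, 12, 14, 18, 21 (7 total).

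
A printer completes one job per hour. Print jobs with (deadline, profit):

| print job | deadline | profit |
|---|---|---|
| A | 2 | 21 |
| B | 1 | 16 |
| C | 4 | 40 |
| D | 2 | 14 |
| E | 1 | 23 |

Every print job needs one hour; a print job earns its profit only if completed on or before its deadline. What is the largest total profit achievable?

Take jobs in profit order; each goes to the latest open slot no later than its deadline.
By profit: C(d4,40), E(d1,23), A(d2,21), B(d1,16), D(d2,14)
C→slot 4; E→slot 1; A→slot 2; B skipped; D skipped.
Profit = 23 + 21 + 40 = 84

84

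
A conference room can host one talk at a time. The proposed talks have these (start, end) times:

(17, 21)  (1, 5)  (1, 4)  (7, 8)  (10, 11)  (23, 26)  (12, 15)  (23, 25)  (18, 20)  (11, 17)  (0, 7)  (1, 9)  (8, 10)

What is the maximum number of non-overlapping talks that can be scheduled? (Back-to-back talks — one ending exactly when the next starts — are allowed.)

7

Order by finish time; keep every interval that doesn't clash with the previous kept one.
By end time: (1,4), (1,5), (0,7), (7,8), (1,9), (8,10), (10,11), (12,15), (11,17), (18,20), (17,21), (23,25), (23,26).
Pick (1,4); next start ≥ 4 → (7,8); next start ≥ 8 → (8,10); next start ≥ 10 → (10,11); next start ≥ 11 → (12,15); next start ≥ 15 → (18,20); next start ≥ 20 → (23,25).
Selected 7 talks.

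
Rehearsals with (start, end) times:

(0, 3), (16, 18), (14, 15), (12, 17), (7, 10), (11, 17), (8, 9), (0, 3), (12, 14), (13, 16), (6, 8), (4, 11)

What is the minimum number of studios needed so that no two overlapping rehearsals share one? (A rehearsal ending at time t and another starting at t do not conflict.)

4

Count concurrent intervals with a sweep; the peak is the room count.
starts: [0, 0, 4, 6, 7, 8, 11, 12, 12, 13, 14, 16]
ends:   [3, 3, 8, 9, 10, 11, 14, 15, 16, 17, 17, 18]
s0→1 s0→2 e3→1 e3→0 s4→1 s6→2 s7→3 e8→2 s8→3 e9→2 e10→1 e11→0 s11→1 s12→2 s12→3 s13→4  — peak 4.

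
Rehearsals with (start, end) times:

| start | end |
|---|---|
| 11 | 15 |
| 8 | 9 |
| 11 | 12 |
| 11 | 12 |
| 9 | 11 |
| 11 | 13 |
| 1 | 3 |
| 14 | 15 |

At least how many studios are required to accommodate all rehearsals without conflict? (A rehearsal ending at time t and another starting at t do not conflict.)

4

starts: [1, 8, 9, 11, 11, 11, 11, 14]
ends:   [3, 9, 11, 12, 12, 13, 15, 15]
s1→1 e3→0 s8→1 e9→0 s9→1 e11→0 s11→1 s11→2 s11→3 s11→4  — peak 4.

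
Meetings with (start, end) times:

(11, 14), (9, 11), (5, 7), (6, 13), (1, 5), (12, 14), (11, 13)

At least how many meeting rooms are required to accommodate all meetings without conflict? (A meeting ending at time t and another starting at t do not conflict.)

Events (time:±→running): 1:+→1 5:-→0 5:+→1 6:+→2 7:-→1 9:+→2 11:-→1 11:+→2 11:+→3 12:+→4 … peak 4.

4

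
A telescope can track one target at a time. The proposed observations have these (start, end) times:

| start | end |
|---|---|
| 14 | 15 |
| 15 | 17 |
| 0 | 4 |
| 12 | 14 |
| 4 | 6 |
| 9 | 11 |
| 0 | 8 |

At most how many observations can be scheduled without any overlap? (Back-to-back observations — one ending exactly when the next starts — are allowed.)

6

Greedy by earliest finish: after sorting by end time, pick each interval compatible with the last pick.
By end time: (0,4), (4,6), (0,8), (9,11), (12,14), (14,15), (15,17).
Pick (0,4); next start ≥ 4 → (4,6); next start ≥ 6 → (9,11); next start ≥ 11 → (12,14); next start ≥ 14 → (14,15); next start ≥ 15 → (15,17).
Selected 6 observations.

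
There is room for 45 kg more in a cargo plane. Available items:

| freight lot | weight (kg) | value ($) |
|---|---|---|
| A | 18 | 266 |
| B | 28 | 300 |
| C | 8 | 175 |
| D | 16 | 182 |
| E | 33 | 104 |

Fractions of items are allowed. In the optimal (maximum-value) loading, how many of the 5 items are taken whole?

3

Sort by value per unit weight and fill in that order.
Ratios (sorted): C 21.88, A 14.78, D 11.38, B 10.71, E 3.15
take C (8 @ 175); take A (18 @ 266); take D (16 @ 182); take 3/28 of B → 32.14. Capacity used 45/45.
3 item(s) taken whole; one partial (take 3/28 of B).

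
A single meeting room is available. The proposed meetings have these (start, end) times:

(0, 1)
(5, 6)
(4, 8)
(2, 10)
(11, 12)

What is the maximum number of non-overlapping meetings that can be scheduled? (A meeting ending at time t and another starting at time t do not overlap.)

Sorted by end: (0,1)  (5,6)  (4,8)  (2,10)  (11,12)
take (0,1); take (5,6); skip (4,8); take (11,12).
Selected 3 meetings.

3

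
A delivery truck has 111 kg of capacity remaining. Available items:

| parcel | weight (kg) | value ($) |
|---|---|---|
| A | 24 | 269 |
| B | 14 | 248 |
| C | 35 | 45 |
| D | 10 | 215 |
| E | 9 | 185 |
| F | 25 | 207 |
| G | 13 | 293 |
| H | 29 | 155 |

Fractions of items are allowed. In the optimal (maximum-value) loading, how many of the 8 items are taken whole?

Greedy by value/weight ratio, highest first.
Ratios (sorted): G 22.54, D 21.50, E 20.56, B 17.71, A 11.21, F 8.28, H 5.34, C 1.29
take G (13 @ 293); take D (10 @ 215); take E (9 @ 185); take B (14 @ 248); take A (24 @ 269); take F (25 @ 207); take 16/29 of H → 85.52. Capacity used 111/111.
6 item(s) taken whole; one partial (take 16/29 of H).

6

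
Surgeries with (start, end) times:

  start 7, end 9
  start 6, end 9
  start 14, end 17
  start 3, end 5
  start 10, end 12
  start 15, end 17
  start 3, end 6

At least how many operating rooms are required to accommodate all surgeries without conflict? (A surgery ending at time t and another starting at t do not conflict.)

2

Count concurrent intervals with a sweep; the peak is the room count.
starts: [3, 3, 6, 7, 10, 14, 15]
ends:   [5, 6, 9, 9, 12, 17, 17]
s3→1 s3→2  — peak 2.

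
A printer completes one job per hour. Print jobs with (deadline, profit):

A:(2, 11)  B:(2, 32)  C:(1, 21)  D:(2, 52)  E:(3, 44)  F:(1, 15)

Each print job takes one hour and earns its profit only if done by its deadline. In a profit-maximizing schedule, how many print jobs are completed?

By profit: D(d2,52), E(d3,44), B(d2,32), C(d1,21), F(d1,15), A(d2,11)
D→slot 2; E→slot 3; B→slot 1; C skipped; F skipped; A skipped.
3 of 6 scheduled.

3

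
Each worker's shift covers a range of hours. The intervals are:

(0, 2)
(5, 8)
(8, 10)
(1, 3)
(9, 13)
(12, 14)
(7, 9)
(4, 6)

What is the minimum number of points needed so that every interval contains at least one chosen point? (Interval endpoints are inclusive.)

Sort by right endpoint; whenever an interval is uncovered, place a point at its right end.
Sorted: [0,2] [1,3] [4,6] [5,8] [7,9] [8,10] [9,13] [12,14]
{[0,2],[1,3]} hit by 2; {[4,6],[5,8]} hit by 6; {[7,9],[8,10],[9,13]} hit by 9; {[12,14]} hit by 14.
Points: 2, 6, 9, 14 (4 total).

4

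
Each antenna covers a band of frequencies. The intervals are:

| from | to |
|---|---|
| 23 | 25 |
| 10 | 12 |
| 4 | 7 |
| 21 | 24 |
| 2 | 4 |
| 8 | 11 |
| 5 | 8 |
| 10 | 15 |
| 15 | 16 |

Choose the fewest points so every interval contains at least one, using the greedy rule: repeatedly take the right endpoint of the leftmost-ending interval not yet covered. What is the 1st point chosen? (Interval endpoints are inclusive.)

Process intervals by earliest right end; each time one isn't hit yet, stab at its right endpoint.
Sorted: [2,4] [4,7] [5,8] [8,11] [10,12] [10,15] [15,16] [21,24] [23,25]
{[2,4],[4,7]} hit by 4; {[5,8],[8,11]} hit by 8; {[10,12],[10,15]} hit by 12; {[15,16]} hit by 16; {[21,24],[23,25]} hit by 24.
Points: 4, 8, 12, 16, 24 (5 total).

4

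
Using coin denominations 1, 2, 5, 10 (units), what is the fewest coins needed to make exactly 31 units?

Use the largest denomination that fits, subtract, and repeat.
31 = 3×10 + 1×1
Total coins = 3 + 1 = 4

4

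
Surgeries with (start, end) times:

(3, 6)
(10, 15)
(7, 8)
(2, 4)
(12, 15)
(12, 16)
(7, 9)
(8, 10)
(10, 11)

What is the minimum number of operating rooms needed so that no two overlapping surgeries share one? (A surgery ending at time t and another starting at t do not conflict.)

Events (time:±→running): 2:+→1 3:+→2 4:-→1 6:-→0 7:+→1 7:+→2 8:-→1 8:+→2 9:-→1 10:-→0 10:+→1 10:+→2 11:-→1 12:+→2 12:+→3 … peak 3.

3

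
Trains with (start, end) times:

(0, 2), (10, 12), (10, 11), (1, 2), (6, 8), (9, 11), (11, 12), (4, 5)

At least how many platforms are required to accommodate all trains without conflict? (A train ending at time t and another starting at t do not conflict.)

3

Count concurrent intervals with a sweep; the peak is the room count.
Events (time:±→running): 0:+→1 1:+→2 2:-→1 2:-→0 4:+→1 5:-→0 6:+→1 8:-→0 9:+→1 10:+→2 10:+→3 … peak 3.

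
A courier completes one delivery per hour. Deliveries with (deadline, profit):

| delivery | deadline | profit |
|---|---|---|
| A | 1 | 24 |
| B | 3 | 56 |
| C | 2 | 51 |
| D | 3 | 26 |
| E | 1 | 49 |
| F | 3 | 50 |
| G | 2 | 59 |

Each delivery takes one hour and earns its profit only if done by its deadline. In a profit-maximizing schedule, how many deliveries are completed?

3

Profit order: G=59 B=56 C=51 F=50 E=49 D=26 A=24
Assign: G→slot 2, B→slot 3, C→slot 1, F skipped, E skipped, D skipped, A skipped.
Slots: [1:C] [2:G] [3:B]
3 of 7 scheduled.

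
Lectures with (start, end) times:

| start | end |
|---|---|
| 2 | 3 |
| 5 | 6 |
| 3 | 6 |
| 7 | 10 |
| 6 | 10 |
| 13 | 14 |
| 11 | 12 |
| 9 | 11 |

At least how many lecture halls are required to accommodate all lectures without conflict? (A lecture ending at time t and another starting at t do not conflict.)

The answer is the maximum number of intervals overlapping at any instant.
starts: [2, 3, 5, 6, 7, 9, 11, 13]
ends:   [3, 6, 6, 10, 10, 11, 12, 14]
s2→1 e3→0 s3→1 s5→2 e6→1 e6→0 s6→1 s7→2 s9→3  — peak 3.

3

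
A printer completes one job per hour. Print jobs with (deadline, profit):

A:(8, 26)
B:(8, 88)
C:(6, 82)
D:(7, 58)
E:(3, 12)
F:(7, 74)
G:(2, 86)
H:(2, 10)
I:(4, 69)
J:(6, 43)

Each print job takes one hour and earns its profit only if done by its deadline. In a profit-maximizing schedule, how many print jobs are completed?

8

Sort by profit descending; place each in the latest free slot ≤ its deadline.
By profit: B(d8,88), G(d2,86), C(d6,82), F(d7,74), I(d4,69), D(d7,58), J(d6,43), A(d8,26), E(d3,12), H(d2,10)
B→slot 8; G→slot 2; C→slot 6; F→slot 7; I→slot 4; D→slot 5; J→slot 3; A→slot 1; E skipped; H skipped.
8 of 10 scheduled.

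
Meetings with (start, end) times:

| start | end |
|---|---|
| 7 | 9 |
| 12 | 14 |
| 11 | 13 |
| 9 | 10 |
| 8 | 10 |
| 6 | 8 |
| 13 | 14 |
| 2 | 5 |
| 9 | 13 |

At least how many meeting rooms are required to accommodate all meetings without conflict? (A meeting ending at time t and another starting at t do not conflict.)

3

Count concurrent intervals with a sweep; the peak is the room count.
Events (time:±→running): 2:+→1 5:-→0 6:+→1 7:+→2 8:-→1 8:+→2 9:-→1 9:+→2 9:+→3 … peak 3.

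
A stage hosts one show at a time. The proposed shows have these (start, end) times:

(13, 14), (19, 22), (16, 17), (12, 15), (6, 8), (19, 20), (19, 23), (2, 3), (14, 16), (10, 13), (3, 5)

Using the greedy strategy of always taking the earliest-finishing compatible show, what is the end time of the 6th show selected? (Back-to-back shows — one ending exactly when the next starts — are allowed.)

16

Sort by end time and greedily take each interval whose start is ≥ the last chosen end.
By end time: (2,3), (3,5), (6,8), (10,13), (13,14), (12,15), (14,16), (16,17), (19,20), (19,22), (19,23).
Pick (2,3); next start ≥ 3 → (3,5); next start ≥ 5 → (6,8); next start ≥ 8 → (10,13); next start ≥ 13 → (13,14); next start ≥ 14 → (14,16); next start ≥ 16 → (16,17); next start ≥ 17 → (19,20).
Selected: (2,3) (3,5) (6,8) (10,13) (13,14) (14,16) (16,17) (19,20)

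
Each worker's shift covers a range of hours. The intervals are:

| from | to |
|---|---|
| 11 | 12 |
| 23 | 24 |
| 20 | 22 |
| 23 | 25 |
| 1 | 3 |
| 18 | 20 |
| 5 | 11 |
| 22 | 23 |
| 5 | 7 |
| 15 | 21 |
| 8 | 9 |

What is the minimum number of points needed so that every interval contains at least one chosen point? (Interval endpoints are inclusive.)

6

Process intervals by earliest right end; each time one isn't hit yet, stab at its right endpoint.
By right end: [1,3]  [5,7]  [8,9]  [5,11]  [11,12]  [18,20]  [15,21]  [20,22]  [22,23]  [23,24]  [23,25]
[1,3] uncovered → point at 3; [5,7] uncovered → point at 7; [8,9] uncovered → point at 9; [11,12] uncovered → point at 12; [18,20] uncovered → point at 20; [22,23] uncovered → point at 23.
Points: 3, 7, 9, 12, 20, 23 (6 total).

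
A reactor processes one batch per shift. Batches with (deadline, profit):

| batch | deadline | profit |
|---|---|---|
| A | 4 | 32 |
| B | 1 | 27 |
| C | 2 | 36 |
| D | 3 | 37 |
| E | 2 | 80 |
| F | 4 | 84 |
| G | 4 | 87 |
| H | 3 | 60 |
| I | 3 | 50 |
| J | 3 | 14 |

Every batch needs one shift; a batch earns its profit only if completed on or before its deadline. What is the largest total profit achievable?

By profit: G(d4,87), F(d4,84), E(d2,80), H(d3,60), I(d3,50), D(d3,37), C(d2,36), A(d4,32), B(d1,27), J(d3,14)
G→slot 4; F→slot 3; E→slot 2; H→slot 1; I skipped; D skipped; C skipped; A skipped; B skipped; J skipped.
Profit = 60 + 80 + 84 + 87 = 311

311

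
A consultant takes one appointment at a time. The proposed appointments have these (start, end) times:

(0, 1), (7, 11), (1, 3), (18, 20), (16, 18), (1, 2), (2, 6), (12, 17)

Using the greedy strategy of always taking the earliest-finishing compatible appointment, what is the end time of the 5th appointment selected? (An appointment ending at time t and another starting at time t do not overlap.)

17

Order by finish time; keep every interval that doesn't clash with the previous kept one.
Sorted by end: (0,1)  (1,2)  (1,3)  (2,6)  (7,11)  (12,17)  (16,18)  (18,20)
take (0,1); take (1,2); skip (1,3); take (2,6); take (7,11); take (12,17); skip (16,18); take (18,20).
Selected: (0,1) (1,2) (2,6) (7,11) (12,17) (18,20)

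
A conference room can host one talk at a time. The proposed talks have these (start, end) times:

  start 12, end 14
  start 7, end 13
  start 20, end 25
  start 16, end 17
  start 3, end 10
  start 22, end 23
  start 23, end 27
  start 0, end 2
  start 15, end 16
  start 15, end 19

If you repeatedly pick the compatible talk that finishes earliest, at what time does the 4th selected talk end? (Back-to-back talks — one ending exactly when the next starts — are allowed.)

16

Order by finish time; keep every interval that doesn't clash with the previous kept one.
By end time: (0,2), (3,10), (7,13), (12,14), (15,16), (16,17), (15,19), (22,23), (20,25), (23,27).
Pick (0,2); next start ≥ 2 → (3,10); next start ≥ 10 → (12,14); next start ≥ 14 → (15,16); next start ≥ 16 → (16,17); next start ≥ 17 → (22,23); next start ≥ 23 → (23,27).
Selected: (0,2) (3,10) (12,14) (15,16) (16,17) (22,23) (23,27)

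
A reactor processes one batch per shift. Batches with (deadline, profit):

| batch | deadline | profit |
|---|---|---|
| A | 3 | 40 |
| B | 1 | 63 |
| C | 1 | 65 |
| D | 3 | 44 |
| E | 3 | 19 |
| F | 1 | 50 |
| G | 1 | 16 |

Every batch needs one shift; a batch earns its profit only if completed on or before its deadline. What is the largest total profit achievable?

149

Sort by profit descending; place each in the latest free slot ≤ its deadline.
By profit: C(d1,65), B(d1,63), F(d1,50), D(d3,44), A(d3,40), E(d3,19), G(d1,16)
C→slot 1; B skipped; F skipped; D→slot 3; A→slot 2; E skipped; G skipped.
Profit = 65 + 40 + 44 = 149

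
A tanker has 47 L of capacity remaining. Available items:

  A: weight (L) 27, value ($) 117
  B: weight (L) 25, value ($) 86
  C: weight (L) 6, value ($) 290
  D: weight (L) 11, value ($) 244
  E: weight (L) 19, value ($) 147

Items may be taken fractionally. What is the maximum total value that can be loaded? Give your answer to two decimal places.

728.67

Order: C (290/6=48.33) > D (244/11=22.18) > E (147/19=7.74) > A (117/27=4.33) > B (86/25=3.44)
Fill: take C (6 @ 290) → take D (11 @ 244) → take E (19 @ 147) → take 11/27 of A → 47.67; 47/47 used.
Total value = 728.67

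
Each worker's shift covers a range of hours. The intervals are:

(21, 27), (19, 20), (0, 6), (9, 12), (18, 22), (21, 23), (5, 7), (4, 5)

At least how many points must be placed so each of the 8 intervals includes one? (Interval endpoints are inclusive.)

Sort by right endpoint; whenever an interval is uncovered, place a point at its right end.
Sorted: [4,5] [0,6] [5,7] [9,12] [19,20] [18,22] [21,23] [21,27]
{[4,5],[0,6],[5,7]} hit by 5; {[9,12]} hit by 12; {[19,20],[18,22]} hit by 20; {[21,23],[21,27]} hit by 23.
Points: 5, 12, 20, 23 (4 total).

4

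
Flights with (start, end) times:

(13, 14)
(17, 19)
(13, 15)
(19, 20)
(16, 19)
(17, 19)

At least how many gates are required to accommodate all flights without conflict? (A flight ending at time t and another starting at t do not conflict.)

3

starts: [13, 13, 16, 17, 17, 19]
ends:   [14, 15, 19, 19, 19, 20]
s13→1 s13→2 e14→1 e15→0 s16→1 s17→2 s17→3  — peak 3.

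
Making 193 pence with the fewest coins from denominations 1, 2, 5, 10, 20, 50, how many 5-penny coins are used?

193 = 3×50 + 2×20 + 1×2 + 1×1
Count of 5: 0

0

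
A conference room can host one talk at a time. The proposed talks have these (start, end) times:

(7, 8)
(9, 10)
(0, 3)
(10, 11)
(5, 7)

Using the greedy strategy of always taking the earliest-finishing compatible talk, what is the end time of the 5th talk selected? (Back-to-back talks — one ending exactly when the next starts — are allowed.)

11

Sorted by end: (0,3)  (5,7)  (7,8)  (9,10)  (10,11)
take (0,3); take (5,7); take (7,8); take (9,10); take (10,11).
Selected: (0,3) (5,7) (7,8) (9,10) (10,11)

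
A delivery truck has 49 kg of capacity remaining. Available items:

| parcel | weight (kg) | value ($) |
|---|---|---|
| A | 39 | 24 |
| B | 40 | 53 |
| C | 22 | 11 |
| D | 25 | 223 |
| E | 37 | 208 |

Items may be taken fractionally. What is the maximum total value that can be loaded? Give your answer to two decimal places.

357.92

Greedy by value/weight ratio, highest first.
Order: D (223/25=8.92) > E (208/37=5.62) > B (53/40=1.32) > A (24/39=0.62) > C (11/22=0.50)
Fill: take D (25 @ 223) → take 24/37 of E → 134.92; 49/49 used.
Total value = 357.92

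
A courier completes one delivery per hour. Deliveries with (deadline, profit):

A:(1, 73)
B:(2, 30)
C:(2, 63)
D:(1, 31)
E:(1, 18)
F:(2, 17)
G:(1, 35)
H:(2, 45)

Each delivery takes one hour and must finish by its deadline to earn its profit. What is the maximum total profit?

136

By profit: A(d1,73), C(d2,63), H(d2,45), G(d1,35), D(d1,31), B(d2,30), E(d1,18), F(d2,17)
A→slot 1; C→slot 2; H skipped; G skipped; D skipped; B skipped; E skipped; F skipped.
Profit = 73 + 63 = 136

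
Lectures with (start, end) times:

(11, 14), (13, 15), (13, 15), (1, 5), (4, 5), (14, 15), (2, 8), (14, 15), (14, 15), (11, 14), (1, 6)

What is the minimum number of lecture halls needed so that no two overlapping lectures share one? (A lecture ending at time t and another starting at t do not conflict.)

Events (time:±→running): 1:+→1 1:+→2 2:+→3 4:+→4 5:-→3 5:-→2 6:-→1 8:-→0 11:+→1 11:+→2 13:+→3 13:+→4 14:-→3 14:-→2 14:+→3 14:+→4 14:+→5 … peak 5.

5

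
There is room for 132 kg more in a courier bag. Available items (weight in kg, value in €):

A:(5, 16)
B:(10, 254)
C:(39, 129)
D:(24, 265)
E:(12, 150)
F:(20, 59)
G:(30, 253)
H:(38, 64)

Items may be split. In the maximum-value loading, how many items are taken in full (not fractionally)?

6

Order: B (254/10=25.40) > E (150/12=12.50) > D (265/24=11.04) > G (253/30=8.43) > C (129/39=3.31) > A (16/5=3.20) > F (59/20=2.95) > H (64/38=1.68)
Fill: take B (10 @ 254) → take E (12 @ 150) → take D (24 @ 265) → take G (30 @ 253) → take C (39 @ 129) → take A (5 @ 16) → take 12/20 of F → 35.40; 132/132 used.
6 item(s) taken whole; one partial (take 12/20 of F).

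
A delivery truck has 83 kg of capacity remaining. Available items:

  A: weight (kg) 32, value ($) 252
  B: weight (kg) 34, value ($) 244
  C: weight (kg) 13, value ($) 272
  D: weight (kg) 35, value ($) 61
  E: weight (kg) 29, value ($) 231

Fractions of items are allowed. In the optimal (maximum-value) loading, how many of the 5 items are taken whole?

Greedy by value/weight ratio, highest first.
Order: C (272/13=20.92) > E (231/29=7.97) > A (252/32=7.88) > B (244/34=7.18) > D (61/35=1.74)
Fill: take C (13 @ 272) → take E (29 @ 231) → take A (32 @ 252) → take 9/34 of B → 64.59; 83/83 used.
3 item(s) taken whole; one partial (take 9/34 of B).

3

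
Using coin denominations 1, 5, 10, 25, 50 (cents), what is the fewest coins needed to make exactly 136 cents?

Greedy: take as many of the largest coin as possible, then repeat with the remainder.
136 = 2×50 + 1×25 + 1×10 + 1×1
Total coins = 2 + 1 + 1 + 1 = 5

5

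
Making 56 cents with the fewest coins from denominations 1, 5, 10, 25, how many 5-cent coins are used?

Greedy: take as many of the largest coin as possible, then repeat with the remainder.
56 = 2×25 + 1×5 + 1×1
Count of 5: 1

1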